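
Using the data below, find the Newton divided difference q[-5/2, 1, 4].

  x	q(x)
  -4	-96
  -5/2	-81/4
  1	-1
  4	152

q[-5/2,1] = (-1 - (-81/4)) / (1 - (-5/2)) = 11/2
q[1,4] = (152 - (-1)) / (4 - 1) = 51
q[-5/2,1,4] = (51 - 11/2) / (4 - (-5/2)) = 7

7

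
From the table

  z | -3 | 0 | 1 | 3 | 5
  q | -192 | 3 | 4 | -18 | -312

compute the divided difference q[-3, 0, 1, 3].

q[-3,0] = (3 - (-192)) / (0 - (-3)) = 65
q[0,1] = (4 - 3) / (1 - 0) = 1
q[1,3] = (-18 - 4) / (3 - 1) = -11
q[-3,0,1] = (1 - 65) / (1 - (-3)) = -16
q[0,1,3] = (-11 - 1) / (3 - 0) = -4
q[-3,0,1,3] = (-4 - (-16)) / (3 - (-3)) = 2

2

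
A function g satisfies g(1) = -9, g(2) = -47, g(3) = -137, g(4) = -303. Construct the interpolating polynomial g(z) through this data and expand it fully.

g(z) = -4z^3 - 2z^2 - 4z + 1

L_0(z) = (z - 2)(z - 3)(z - 4) / [-6] = -(1/6)z^3 + (3/2)z^2 - (13/3)z + 4
L_1(z) = (z - 1)(z - 3)(z - 4) / [2] = (1/2)z^3 - 4z^2 + (19/2)z - 6
L_2(z) = (z - 1)(z - 2)(z - 4) / [-2] = -(1/2)z^3 + (7/2)z^2 - 7z + 4
L_3(z) = (z - 1)(z - 2)(z - 3) / [6] = (1/6)z^3 - z^2 + (11/6)z - 1
g(z) = (-9)·L_0 + (-47)·L_1 + (-137)·L_2 + (-303)·L_3
  (-9)·L_0(z) = (3/2)z^3 - (27/2)z^2 + 39z - 36
  (-47)·L_1(z) = -(47/2)z^3 + 188z^2 - (893/2)z + 282
  (-137)·L_2(z) = (137/2)z^3 - (959/2)z^2 + 959z - 548
  (-303)·L_3(z) = -(101/2)z^3 + 303z^2 - (1111/2)z + 303
Adding term by term: -4z^3 - 2z^2 - 4z + 1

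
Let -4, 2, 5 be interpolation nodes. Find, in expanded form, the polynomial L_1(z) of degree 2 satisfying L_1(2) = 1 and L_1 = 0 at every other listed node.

L_1(z) = (z + 4)(z - 5) / [(6)·(-3)]
       = (z^2 - z - 20) / (-18)

L_1(z) = -(1/18)z^2 + (1/18)z + 10/9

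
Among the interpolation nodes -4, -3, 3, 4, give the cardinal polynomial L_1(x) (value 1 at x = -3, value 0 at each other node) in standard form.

L_1(x) = (1/42)x^3 - (1/14)x^2 - (8/21)x + 8/7

L_1(x) = (x + 4)(x - 3)(x - 4) / [(1)·(-6)·(-7)]
       = (x^3 - 3x^2 - 16x + 48) / (42)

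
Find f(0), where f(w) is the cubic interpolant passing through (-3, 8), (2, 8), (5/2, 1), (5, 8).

424/11

Evaluate each Lagrange basis at w = 0:
L_0(0) = (-2)·(-5/2)·(-5)/[(-5)·(-11/2)·(-8)] = 5/44
L_1(0) = (3)·(-5/2)·(-5)/[(5)·(-1/2)·(-3)] = 5
L_2(0) = (3)·(-2)·(-5)/[(11/2)·(1/2)·(-5/2)] = -48/11
L_3(0) = (3)·(-2)·(-5/2)/[(8)·(3)·(5/2)] = 1/4
Sum: 8·(5/44) + 8·(5) + 1·(-48/11) + 8·(1/4) = 424/11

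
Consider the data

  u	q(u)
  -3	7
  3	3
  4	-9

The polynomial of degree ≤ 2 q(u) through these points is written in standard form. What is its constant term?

137/7

Build the Lagrange basis polynomials:
L_0(u) = (u - 3)(u - 4) / [42] = (1/42)u^2 - (1/6)u + 2/7
L_1(u) = (u + 3)(u - 4) / [-6] = -(1/6)u^2 + (1/6)u + 2
L_2(u) = (u + 3)(u - 3) / [7] = (1/7)u^2 - 9/7
q(u) = 7·L_0 + 3·L_1 + (-9)·L_2
Only the constant term is needed; take it from each L_i and combine:
7·(2/7) + 3·(2) + (-9)·(-9/7) = 137/7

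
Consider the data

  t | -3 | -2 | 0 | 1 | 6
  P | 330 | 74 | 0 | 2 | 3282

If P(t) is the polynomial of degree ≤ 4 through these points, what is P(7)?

6230

L_0(7) = (9)·(7)·(6)·(1)/[(-1)·(-3)·(-4)·(-9)] = 7/2
L_1(7) = (10)·(7)·(6)·(1)/[(1)·(-2)·(-3)·(-8)] = -35/4
L_2(7) = (10)·(9)·(6)·(1)/[(3)·(2)·(-1)·(-6)] = 15
L_3(7) = (10)·(9)·(7)·(1)/[(4)·(3)·(1)·(-5)] = -21/2
L_4(7) = (10)·(9)·(7)·(6)/[(9)·(8)·(6)·(5)] = 7/4
Sum: 330·(7/2) + 74·(-35/4) + 0 + 2·(-21/2) + 3282·(7/4) = 6230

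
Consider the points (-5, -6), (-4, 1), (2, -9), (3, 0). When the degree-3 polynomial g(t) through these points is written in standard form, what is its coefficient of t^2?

L_0(t) = (t + 4)(t - 2)(t - 3) / [-56] = -(1/56)t^3 + (1/56)t^2 + (1/4)t - 3/7
L_1(t) = (t + 5)(t - 2)(t - 3) / [42] = (1/42)t^3 - (19/42)t + 5/7
L_2(t) = (t + 5)(t + 4)(t - 3) / [-42] = -(1/42)t^3 - (1/7)t^2 + (1/6)t + 10/7
L_3(t) = (t + 5)(t + 4)(t - 2) / [56] = (1/56)t^3 + (1/8)t^2 + (1/28)t - 5/7
g(t) = (-6)·L_0 + 1·L_1 + (-9)·L_2 + 0·L_3
Only the coefficient of t^2 is needed; take it from each L_i and combine:
(-6)·(1/56) + 1·(0) + (-9)·(-1/7) + 0·(1/8) = 33/28

33/28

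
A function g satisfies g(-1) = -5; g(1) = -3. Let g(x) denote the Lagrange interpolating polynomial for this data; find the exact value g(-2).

Evaluate each Lagrange basis at x = -2:
L_0(-2) = (-3)/[(-2)] = 3/2
L_1(-2) = (-1)/[(2)] = -1/2
Sum: (-5)·(3/2) + (-3)·(-1/2) = -6

-6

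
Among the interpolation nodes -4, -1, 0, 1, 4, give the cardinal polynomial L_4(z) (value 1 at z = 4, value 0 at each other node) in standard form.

L_4(z) = (z + 4)(z + 1)z(z - 1) / [(8)·(5)·(4)·(3)]
       = (z^4 + 4z^3 - z^2 - 4z) / (480)

L_4(z) = (1/480)z^4 + (1/120)z^3 - (1/480)z^2 - (1/120)z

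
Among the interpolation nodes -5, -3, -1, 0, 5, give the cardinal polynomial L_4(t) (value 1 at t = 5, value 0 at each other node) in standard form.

L_4(t) = (t + 5)(t + 3)(t + 1)t / [(10)·(8)·(6)·(5)]
       = (t^4 + 9t^3 + 23t^2 + 15t) / (2400)

L_4(t) = (1/2400)t^4 + (3/800)t^3 + (23/2400)t^2 + (1/160)t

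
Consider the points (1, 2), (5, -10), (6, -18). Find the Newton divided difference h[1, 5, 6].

h[1,5] = (-10 - 2) / (5 - 1) = -3
h[5,6] = (-18 - (-10)) / (6 - 5) = -8
h[1,5,6] = (-8 - (-3)) / (6 - 1) = -1

-1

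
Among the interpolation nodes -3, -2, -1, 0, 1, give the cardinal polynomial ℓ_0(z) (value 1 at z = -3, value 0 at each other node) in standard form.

ℓ_0(z) = (1/24)z^4 + (1/12)z^3 - (1/24)z^2 - (1/12)z

ℓ_0(z) = (z + 2)(z + 1)z(z - 1) / [(-1)·(-2)·(-3)·(-4)]
       = (z^4 + 2z^3 - z^2 - 2z) / (24)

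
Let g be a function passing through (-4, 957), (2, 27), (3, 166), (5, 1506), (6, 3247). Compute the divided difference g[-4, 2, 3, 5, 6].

3

g[-4,2] = (27 - 957) / (2 - (-4)) = -155
g[2,3] = (166 - 27) / (3 - 2) = 139
g[3,5] = (1506 - 166) / (5 - 3) = 670
g[5,6] = (3247 - 1506) / (6 - 5) = 1741
g[-4,2,3] = (139 - (-155)) / (3 - (-4)) = 42
g[2,3,5] = (670 - 139) / (5 - 2) = 177
g[3,5,6] = (1741 - 670) / (6 - 3) = 357
g[-4,2,3,5] = (177 - 42) / (5 - (-4)) = 15
g[2,3,5,6] = (357 - 177) / (6 - 2) = 45
g[-4,2,3,5,6] = (45 - 15) / (6 - (-4)) = 3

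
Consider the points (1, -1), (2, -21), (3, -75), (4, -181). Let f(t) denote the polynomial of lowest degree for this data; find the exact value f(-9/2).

2445/8

L_0(-9/2) = (-13/2)·(-15/2)·(-17/2)/[(-1)·(-2)·(-3)] = 1105/16
L_1(-9/2) = (-11/2)·(-15/2)·(-17/2)/[(1)·(-1)·(-2)] = -2805/16
L_2(-9/2) = (-11/2)·(-13/2)·(-17/2)/[(2)·(1)·(-1)] = 2431/16
L_3(-9/2) = (-11/2)·(-13/2)·(-15/2)/[(3)·(2)·(1)] = -715/16
Sum: (-1)·(1105/16) + (-21)·(-2805/16) + (-75)·(2431/16) + (-181)·(-715/16) = 2445/8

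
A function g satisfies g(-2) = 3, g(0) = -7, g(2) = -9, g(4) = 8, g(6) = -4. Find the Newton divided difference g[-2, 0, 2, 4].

g[-2,0] = (-7 - 3) / (0 - (-2)) = -5
g[0,2] = (-9 - (-7)) / (2 - 0) = -1
g[2,4] = (8 - (-9)) / (4 - 2) = 17/2
g[-2,0,2] = (-1 - (-5)) / (2 - (-2)) = 1
g[0,2,4] = (17/2 - (-1)) / (4 - 0) = 19/8
g[-2,0,2,4] = (19/8 - 1) / (4 - (-2)) = 11/48

11/48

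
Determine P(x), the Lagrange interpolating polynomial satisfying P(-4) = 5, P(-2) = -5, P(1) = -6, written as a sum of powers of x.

P(x) = (14/15)x^2 + (3/5)x - 113/15

Build the Lagrange basis polynomials:
L_0(x) = (x + 2)(x - 1) / [10] = (1/10)x^2 + (1/10)x - 1/5
L_1(x) = (x + 4)(x - 1) / [-6] = -(1/6)x^2 - (1/2)x + 2/3
L_2(x) = (x + 4)(x + 2) / [15] = (1/15)x^2 + (2/5)x + 8/15
P(x) = 5·L_0 + (-5)·L_1 + (-6)·L_2
  5·L_0(x) = (1/2)x^2 + (1/2)x - 1
  (-5)·L_1(x) = (5/6)x^2 + (5/2)x - 10/3
  (-6)·L_2(x) = -(2/5)x^2 - (12/5)x - 16/5
Adding term by term: (14/15)x^2 + (3/5)x - 113/15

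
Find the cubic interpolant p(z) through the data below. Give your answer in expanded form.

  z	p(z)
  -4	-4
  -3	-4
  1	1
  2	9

Build the Lagrange basis polynomials:
L_0(z) = (z + 3)(z - 1)(z - 2) / [-30] = -(1/30)z^3 + (7/30)z - 1/5
L_1(z) = (z + 4)(z - 1)(z - 2) / [20] = (1/20)z^3 + (1/20)z^2 - (1/2)z + 2/5
L_2(z) = (z + 4)(z + 3)(z - 2) / [-20] = -(1/20)z^3 - (1/4)z^2 + (1/10)z + 6/5
L_3(z) = (z + 4)(z + 3)(z - 1) / [30] = (1/30)z^3 + (1/5)z^2 + (1/6)z - 2/5
p(z) = (-4)·L_0 + (-4)·L_1 + 1·L_2 + 9·L_3
  (-4)·L_0(z) = (2/15)z^3 - (14/15)z + 4/5
  (-4)·L_1(z) = -(1/5)z^3 - (1/5)z^2 + 2z - 8/5
  1·L_2(z) = -(1/20)z^3 - (1/4)z^2 + (1/10)z + 6/5
  9·L_3(z) = (3/10)z^3 + (9/5)z^2 + (3/2)z - 18/5
Adding term by term: (11/60)z^3 + (27/20)z^2 + (8/3)z - 16/5

p(z) = (11/60)z^3 + (27/20)z^2 + (8/3)z - 16/5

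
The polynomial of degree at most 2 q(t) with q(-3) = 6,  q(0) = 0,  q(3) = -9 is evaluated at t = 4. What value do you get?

Evaluate each Lagrange basis at t = 4:
L_0(4) = (4)·(1)/[(-3)·(-6)] = 2/9
L_1(4) = (7)·(1)/[(3)·(-3)] = -7/9
L_2(4) = (7)·(4)/[(6)·(3)] = 14/9
Sum: 6·(2/9) + 0 + (-9)·(14/9) = -38/3

-38/3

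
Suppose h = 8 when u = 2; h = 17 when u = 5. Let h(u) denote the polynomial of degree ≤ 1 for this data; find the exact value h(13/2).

43/2

Evaluate each Lagrange basis at u = 13/2:
L_0(13/2) = (3/2)/[(-3)] = -1/2
L_1(13/2) = (9/2)/[(3)] = 3/2
Sum: 8·(-1/2) + 17·(3/2) = 43/2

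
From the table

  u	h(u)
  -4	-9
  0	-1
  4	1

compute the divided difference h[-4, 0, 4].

-3/16

h[-4,0] = (-1 - (-9)) / (0 - (-4)) = 2
h[0,4] = (1 - (-1)) / (4 - 0) = 1/2
h[-4,0,4] = (1/2 - 2) / (4 - (-4)) = -3/16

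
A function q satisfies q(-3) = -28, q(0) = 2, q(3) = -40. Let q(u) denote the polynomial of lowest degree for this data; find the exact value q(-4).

Using Newton's divided-difference form:
q[-3,0] = (2 - (-28)) / (0 - (-3)) = 10
q[0,3] = (-40 - 2) / (3 - 0) = -14
q[-3,0,3] = (-14 - 10) / (3 - (-3)) = -4
q(-4) = -28 + 10·(-1) + (-4)·(-1)·(-4) = -54

-54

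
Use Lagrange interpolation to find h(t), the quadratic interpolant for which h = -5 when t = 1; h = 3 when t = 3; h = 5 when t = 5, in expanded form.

Build the Lagrange basis polynomials:
L_0(t) = (t - 3)(t - 5) / [8] = (1/8)t^2 - t + 15/8
L_1(t) = (t - 1)(t - 5) / [-4] = -(1/4)t^2 + (3/2)t - 5/4
L_2(t) = (t - 1)(t - 3) / [8] = (1/8)t^2 - (1/2)t + 3/8
h(t) = (-5)·L_0 + 3·L_1 + 5·L_2
  (-5)·L_0(t) = -(5/8)t^2 + 5t - 75/8
  3·L_1(t) = -(3/4)t^2 + (9/2)t - 15/4
  5·L_2(t) = (5/8)t^2 - (5/2)t + 15/8
Adding term by term: -(3/4)t^2 + 7t - 45/4

h(t) = -(3/4)t^2 + 7t - 45/4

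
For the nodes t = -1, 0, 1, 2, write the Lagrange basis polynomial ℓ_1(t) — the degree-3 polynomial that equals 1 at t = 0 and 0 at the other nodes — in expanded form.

ℓ_1(t) = (t + 1)(t - 1)(t - 2) / [(1)·(-1)·(-2)]
       = (t^3 - 2t^2 - t + 2) / (2)

ℓ_1(t) = (1/2)t^3 - t^2 - (1/2)t + 1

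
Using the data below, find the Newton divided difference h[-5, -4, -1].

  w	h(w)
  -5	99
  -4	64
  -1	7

h[-5,-4] = (64 - 99) / (-4 - (-5)) = -35
h[-4,-1] = (7 - 64) / (-1 - (-4)) = -19
h[-5,-4,-1] = (-19 - (-35)) / (-1 - (-5)) = 4

4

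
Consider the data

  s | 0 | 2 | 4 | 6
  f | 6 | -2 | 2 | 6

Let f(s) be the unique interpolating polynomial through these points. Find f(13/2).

179/32

Using Newton's divided-difference form:
f[0,2] = (-2 - 6) / (2 - 0) = -4
f[2,4] = (2 - (-2)) / (4 - 2) = 2
f[4,6] = (6 - 2) / (6 - 4) = 2
f[0,2,4] = (2 - (-4)) / (4 - 0) = 3/2
f[2,4,6] = (2 - 2) / (6 - 2) = 0
f[0,2,4,6] = (0 - 3/2) / (6 - 0) = -1/4
f(13/2) = 6 + (-4)·(13/2) + (3/2)·(13/2)·(9/2) + (-1/4)·(13/2)·(9/2)·(5/2) = 179/32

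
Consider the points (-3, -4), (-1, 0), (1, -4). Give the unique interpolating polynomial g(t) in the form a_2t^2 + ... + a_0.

g(t) = -t^2 - 2t - 1

L_0(t) = (t + 1)(t - 1) / [8] = (1/8)t^2 - 1/8
L_1(t) = (t + 3)(t - 1) / [-4] = -(1/4)t^2 - (1/2)t + 3/4
L_2(t) = (t + 3)(t + 1) / [8] = (1/8)t^2 + (1/2)t + 3/8
g(t) = (-4)·L_0 + 0·L_1 + (-4)·L_2
  (-4)·L_0(t) = -(1/2)t^2 + 1/2
  0·L_1(t) = 0
  (-4)·L_2(t) = -(1/2)t^2 - 2t - 3/2
Adding term by term: -t^2 - 2t - 1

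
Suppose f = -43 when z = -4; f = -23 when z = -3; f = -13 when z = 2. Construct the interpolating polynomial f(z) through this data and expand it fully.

f(z) = -3z^2 - z + 1

Newton's divided differences:
f[-4,-3] = (-23 - (-43)) / (-3 - (-4)) = 20
f[-3,2] = (-13 - (-23)) / (2 - (-3)) = 2
f[-4,-3,2] = (2 - 20) / (2 - (-4)) = -3
f(z) = -43 + 20·(z + 4) + (-3)·(z + 4)(z + 3)
Expanding: f(z) = -3z^2 - z + 1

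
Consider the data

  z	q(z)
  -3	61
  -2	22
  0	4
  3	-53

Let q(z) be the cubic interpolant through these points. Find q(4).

Using Newton's divided-difference form:
q[-3,-2] = (22 - 61) / (-2 - (-3)) = -39
q[-2,0] = (4 - 22) / (0 - (-2)) = -9
q[0,3] = (-53 - 4) / (3 - 0) = -19
q[-3,-2,0] = (-9 - (-39)) / (0 - (-3)) = 10
q[-2,0,3] = (-19 - (-9)) / (3 - (-2)) = -2
q[-3,-2,0,3] = (-2 - 10) / (3 - (-3)) = -2
q(4) = 61 + (-39)·(7) + 10·(7)·(6) + (-2)·(7)·(6)·(4) = -128

-128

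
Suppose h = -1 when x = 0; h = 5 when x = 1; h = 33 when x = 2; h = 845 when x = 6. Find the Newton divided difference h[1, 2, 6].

h[1,2] = (33 - 5) / (2 - 1) = 28
h[2,6] = (845 - 33) / (6 - 2) = 203
h[1,2,6] = (203 - 28) / (6 - 1) = 35

35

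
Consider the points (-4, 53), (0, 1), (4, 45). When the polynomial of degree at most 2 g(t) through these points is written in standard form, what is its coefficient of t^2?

The leading coefficient equals the top divided difference g[-4,0,4].
g[-4,0] = (1 - 53) / (0 - (-4)) = -13
g[0,4] = (45 - 1) / (4 - 0) = 11
g[-4,0,4] = (11 - (-13)) / (4 - (-4)) = 3

3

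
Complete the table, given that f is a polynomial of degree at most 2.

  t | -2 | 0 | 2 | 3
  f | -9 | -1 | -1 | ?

-4

The 3 known values determine f uniquely (degree ≤ 2).
L_0(3) = (3)·(1)/[(-2)·(-4)] = 3/8
L_1(3) = (5)·(1)/[(2)·(-2)] = -5/4
L_2(3) = (5)·(3)/[(4)·(2)] = 15/8
Sum: (-9)·(3/8) + (-1)·(-5/4) + (-1)·(15/8) = -4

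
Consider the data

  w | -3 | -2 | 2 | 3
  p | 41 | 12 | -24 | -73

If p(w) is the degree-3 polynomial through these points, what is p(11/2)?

-1587/4

Evaluate each Lagrange basis at w = 11/2:
L_0(11/2) = (15/2)·(7/2)·(5/2)/[(-1)·(-5)·(-6)] = -35/16
L_1(11/2) = (17/2)·(7/2)·(5/2)/[(1)·(-4)·(-5)] = 119/32
L_2(11/2) = (17/2)·(15/2)·(5/2)/[(5)·(4)·(-1)] = -255/32
L_3(11/2) = (17/2)·(15/2)·(7/2)/[(6)·(5)·(1)] = 119/16
Sum: 41·(-35/16) + 12·(119/32) + (-24)·(-255/32) + (-73)·(119/16) = -1587/4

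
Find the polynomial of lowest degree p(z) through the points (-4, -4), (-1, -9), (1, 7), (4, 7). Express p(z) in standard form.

Build the Lagrange basis polynomials:
L_0(z) = (z + 1)(z - 1)(z - 4) / [-120] = -(1/120)z^3 + (1/30)z^2 + (1/120)z - 1/30
L_1(z) = (z + 4)(z - 1)(z - 4) / [30] = (1/30)z^3 - (1/30)z^2 - (8/15)z + 8/15
L_2(z) = (z + 4)(z + 1)(z - 4) / [-30] = -(1/30)z^3 - (1/30)z^2 + (8/15)z + 8/15
L_3(z) = (z + 4)(z + 1)(z - 1) / [120] = (1/120)z^3 + (1/30)z^2 - (1/120)z - 1/30
p(z) = (-4)·L_0 + (-9)·L_1 + 7·L_2 + 7·L_3
  (-4)·L_0(z) = (1/30)z^3 - (2/15)z^2 - (1/30)z + 2/15
  (-9)·L_1(z) = -(3/10)z^3 + (3/10)z^2 + (24/5)z - 24/5
  7·L_2(z) = -(7/30)z^3 - (7/30)z^2 + (56/15)z + 56/15
  7·L_3(z) = (7/120)z^3 + (7/30)z^2 - (7/120)z - 7/30
Adding term by term: -(53/120)z^3 + (1/6)z^2 + (1013/120)z - 7/6

p(z) = -(53/120)z^3 + (1/6)z^2 + (1013/120)z - 7/6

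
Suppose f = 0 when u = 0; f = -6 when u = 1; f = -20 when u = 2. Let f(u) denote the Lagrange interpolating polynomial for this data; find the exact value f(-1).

-2

L_0(-1) = (-2)·(-3)/[(-1)·(-2)] = 3
L_1(-1) = (-1)·(-3)/[(1)·(-1)] = -3
L_2(-1) = (-1)·(-2)/[(2)·(1)] = 1
Sum: 0 + (-6)·(-3) + (-20)·(1) = -2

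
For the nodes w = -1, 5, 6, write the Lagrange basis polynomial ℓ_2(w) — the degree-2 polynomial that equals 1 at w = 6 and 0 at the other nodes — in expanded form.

ℓ_2(w) = (w + 1)(w - 5) / [(7)·(1)]
       = (w^2 - 4w - 5) / (7)

ℓ_2(w) = (1/7)w^2 - (4/7)w - 5/7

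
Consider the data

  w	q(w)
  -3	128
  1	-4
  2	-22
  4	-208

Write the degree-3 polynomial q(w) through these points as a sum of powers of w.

Newton's divided differences:
q[-3,1] = (-4 - 128) / (1 - (-3)) = -33
q[1,2] = (-22 - (-4)) / (2 - 1) = -18
q[2,4] = (-208 - (-22)) / (4 - 2) = -93
q[-3,1,2] = (-18 - (-33)) / (2 - (-3)) = 3
q[1,2,4] = (-93 - (-18)) / (4 - 1) = -25
q[-3,1,2,4] = (-25 - 3) / (4 - (-3)) = -4
q(w) = 128 + (-33)·(w + 3) + 3·(w + 3)(w - 1) + (-4)·(w + 3)(w - 1)(w - 2)
Expanding: q(w) = -4w^3 + 3w^2 + w - 4

q(w) = -4w^3 + 3w^2 + w - 4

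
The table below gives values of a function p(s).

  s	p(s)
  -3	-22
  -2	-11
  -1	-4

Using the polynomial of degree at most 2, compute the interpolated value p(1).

-2

Evaluate each Lagrange basis at s = 1:
L_0(1) = (3)·(2)/[(-1)·(-2)] = 3
L_1(1) = (4)·(2)/[(1)·(-1)] = -8
L_2(1) = (4)·(3)/[(2)·(1)] = 6
Sum: (-22)·(3) + (-11)·(-8) + (-4)·(6) = -2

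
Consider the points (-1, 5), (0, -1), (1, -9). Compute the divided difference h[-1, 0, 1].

h[-1,0] = (-1 - 5) / (0 - (-1)) = -6
h[0,1] = (-9 - (-1)) / (1 - 0) = -8
h[-1,0,1] = (-8 - (-6)) / (1 - (-1)) = -1

-1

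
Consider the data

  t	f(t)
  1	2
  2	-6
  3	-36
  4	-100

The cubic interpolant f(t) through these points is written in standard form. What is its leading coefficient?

The leading coefficient equals the top divided difference f[1,2,3,4].
f[1,2] = (-6 - 2) / (2 - 1) = -8
f[2,3] = (-36 - (-6)) / (3 - 2) = -30
f[3,4] = (-100 - (-36)) / (4 - 3) = -64
f[1,2,3] = (-30 - (-8)) / (3 - 1) = -11
f[2,3,4] = (-64 - (-30)) / (4 - 2) = -17
f[1,2,3,4] = (-17 - (-11)) / (4 - 1) = -2

-2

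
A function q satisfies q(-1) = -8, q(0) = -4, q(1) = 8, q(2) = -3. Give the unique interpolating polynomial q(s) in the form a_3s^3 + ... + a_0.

Newton's divided differences:
q[-1,0] = (-4 - (-8)) / (0 - (-1)) = 4
q[0,1] = (8 - (-4)) / (1 - 0) = 12
q[1,2] = (-3 - 8) / (2 - 1) = -11
q[-1,0,1] = (12 - 4) / (1 - (-1)) = 4
q[0,1,2] = (-11 - 12) / (2 - 0) = -23/2
q[-1,0,1,2] = (-23/2 - 4) / (2 - (-1)) = -31/6
q(s) = -8 + 4·(s + 1) + 4·(s + 1)s + (-31/6)·(s + 1)s(s - 1)
Expanding: q(s) = -(31/6)s^3 + 4s^2 + (79/6)s - 4

q(s) = -(31/6)s^3 + 4s^2 + (79/6)s - 4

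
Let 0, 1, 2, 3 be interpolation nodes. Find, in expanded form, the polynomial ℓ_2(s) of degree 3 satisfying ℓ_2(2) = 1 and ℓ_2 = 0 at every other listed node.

ℓ_2(s) = -(1/2)s^3 + 2s^2 - (3/2)s

ℓ_2(s) = s(s - 1)(s - 3) / [(2)·(1)·(-1)]
       = (s^3 - 4s^2 + 3s) / (-2)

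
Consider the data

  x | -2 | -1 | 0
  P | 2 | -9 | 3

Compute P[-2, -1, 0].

P[-2,-1] = (-9 - 2) / (-1 - (-2)) = -11
P[-1,0] = (3 - (-9)) / (0 - (-1)) = 12
P[-2,-1,0] = (12 - (-11)) / (0 - (-2)) = 23/2

23/2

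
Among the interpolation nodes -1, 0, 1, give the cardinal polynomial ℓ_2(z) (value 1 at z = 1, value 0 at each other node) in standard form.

ℓ_2(z) = (1/2)z^2 + (1/2)z

ℓ_2(z) = (z + 1)z / [(2)·(1)]
       = (z^2 + z) / (2)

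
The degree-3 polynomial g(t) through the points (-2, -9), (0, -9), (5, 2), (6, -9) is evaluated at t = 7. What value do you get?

-144/5

Using Newton's divided-difference form:
g[-2,0] = (-9 - (-9)) / (0 - (-2)) = 0
g[0,5] = (2 - (-9)) / (5 - 0) = 11/5
g[5,6] = (-9 - 2) / (6 - 5) = -11
g[-2,0,5] = (11/5 - 0) / (5 - (-2)) = 11/35
g[0,5,6] = (-11 - 11/5) / (6 - 0) = -11/5
g[-2,0,5,6] = (-11/5 - 11/35) / (6 - (-2)) = -11/35
g(7) = -9 + 0·(9) + (11/35)·(9)·(7) + (-11/35)·(9)·(7)·(2) = -144/5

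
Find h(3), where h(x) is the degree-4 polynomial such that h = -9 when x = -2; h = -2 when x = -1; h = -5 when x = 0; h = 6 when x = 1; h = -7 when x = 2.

-144

L_0(3) = (4)·(3)·(2)·(1)/[(-1)·(-2)·(-3)·(-4)] = 1
L_1(3) = (5)·(3)·(2)·(1)/[(1)·(-1)·(-2)·(-3)] = -5
L_2(3) = (5)·(4)·(2)·(1)/[(2)·(1)·(-1)·(-2)] = 10
L_3(3) = (5)·(4)·(3)·(1)/[(3)·(2)·(1)·(-1)] = -10
L_4(3) = (5)·(4)·(3)·(2)/[(4)·(3)·(2)·(1)] = 5
Sum: (-9)·(1) + (-2)·(-5) + (-5)·(10) + 6·(-10) + (-7)·(5) = -144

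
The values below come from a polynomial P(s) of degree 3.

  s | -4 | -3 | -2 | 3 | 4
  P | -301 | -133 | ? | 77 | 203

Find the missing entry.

The 4 known values determine P uniquely (degree ≤ 3).
L_0(-2) = (1)·(-5)·(-6)/[(-1)·(-7)·(-8)] = -15/28
L_1(-2) = (2)·(-5)·(-6)/[(1)·(-6)·(-7)] = 10/7
L_2(-2) = (2)·(1)·(-6)/[(7)·(6)·(-1)] = 2/7
L_3(-2) = (2)·(1)·(-5)/[(8)·(7)·(1)] = -5/28
Sum: (-301)·(-15/28) + (-133)·(10/7) + 77·(2/7) + 203·(-5/28) = -43

-43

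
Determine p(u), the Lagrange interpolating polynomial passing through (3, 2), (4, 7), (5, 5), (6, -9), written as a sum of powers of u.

p(u) = -(5/6)u^3 + (13/2)u^2 - (29/3)u - 5

L_0(u) = (u - 4)(u - 5)(u - 6) / [-6] = -(1/6)u^3 + (5/2)u^2 - (37/3)u + 20
L_1(u) = (u - 3)(u - 5)(u - 6) / [2] = (1/2)u^3 - 7u^2 + (63/2)u - 45
L_2(u) = (u - 3)(u - 4)(u - 6) / [-2] = -(1/2)u^3 + (13/2)u^2 - 27u + 36
L_3(u) = (u - 3)(u - 4)(u - 5) / [6] = (1/6)u^3 - 2u^2 + (47/6)u - 10
p(u) = 2·L_0 + 7·L_1 + 5·L_2 + (-9)·L_3
  2·L_0(u) = -(1/3)u^3 + 5u^2 - (74/3)u + 40
  7·L_1(u) = (7/2)u^3 - 49u^2 + (441/2)u - 315
  5·L_2(u) = -(5/2)u^3 + (65/2)u^2 - 135u + 180
  (-9)·L_3(u) = -(3/2)u^3 + 18u^2 - (141/2)u + 90
Adding term by term: -(5/6)u^3 + (13/2)u^2 - (29/3)u - 5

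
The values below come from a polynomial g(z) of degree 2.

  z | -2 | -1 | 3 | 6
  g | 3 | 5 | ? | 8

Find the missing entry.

127/14

The 3 known values determine g uniquely (degree ≤ 2).
Evaluate each Lagrange basis at z = 3:
L_0(3) = (4)·(-3)/[(-1)·(-8)] = -3/2
L_1(3) = (5)·(-3)/[(1)·(-7)] = 15/7
L_2(3) = (5)·(4)/[(8)·(7)] = 5/14
Sum: 3·(-3/2) + 5·(15/7) + 8·(5/14) = 127/14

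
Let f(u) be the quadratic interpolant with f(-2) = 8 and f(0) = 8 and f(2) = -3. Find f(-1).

L_0(-1) = (-1)·(-3)/[(-2)·(-4)] = 3/8
L_1(-1) = (1)·(-3)/[(2)·(-2)] = 3/4
L_2(-1) = (1)·(-1)/[(4)·(2)] = -1/8
Sum: 8·(3/8) + 8·(3/4) + (-3)·(-1/8) = 75/8

75/8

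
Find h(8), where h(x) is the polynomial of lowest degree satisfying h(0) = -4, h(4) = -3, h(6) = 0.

L_0(8) = (4)·(2)/[(-4)·(-6)] = 1/3
L_1(8) = (8)·(2)/[(4)·(-2)] = -2
L_2(8) = (8)·(4)/[(6)·(2)] = 8/3
Sum: (-4)·(1/3) + (-3)·(-2) + 0 = 14/3

14/3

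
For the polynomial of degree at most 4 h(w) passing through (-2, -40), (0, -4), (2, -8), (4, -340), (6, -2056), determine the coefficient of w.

0

L_0(w) = w(w - 2)(w - 4)(w - 6) / [384] = (1/384)w^4 - (1/32)w^3 + (11/96)w^2 - (1/8)w
L_1(w) = (w + 2)(w - 2)(w - 4)(w - 6) / [-96] = -(1/96)w^4 + (5/48)w^3 - (5/24)w^2 - (5/12)w + 1
L_2(w) = (w + 2)w(w - 4)(w - 6) / [64] = (1/64)w^4 - (1/8)w^3 + (1/16)w^2 + (3/4)w
L_3(w) = (w + 2)w(w - 2)(w - 6) / [-96] = -(1/96)w^4 + (1/16)w^3 + (1/24)w^2 - (1/4)w
L_4(w) = (w + 2)w(w - 2)(w - 4) / [384] = (1/384)w^4 - (1/96)w^3 - (1/96)w^2 + (1/24)w
h(w) = (-40)·L_0 + (-4)·L_1 + (-8)·L_2 + (-340)·L_3 + (-2056)·L_4
Only the coefficient of w is needed; take it from each L_i and combine:
(-40)·(-1/8) + (-4)·(-5/12) + (-8)·(3/4) + (-340)·(-1/4) + (-2056)·(1/24) = 0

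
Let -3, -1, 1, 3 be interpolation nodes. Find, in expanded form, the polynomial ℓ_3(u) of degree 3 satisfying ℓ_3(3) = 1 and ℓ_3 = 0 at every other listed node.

ℓ_3(u) = (u + 3)(u + 1)(u - 1) / [(6)·(4)·(2)]
       = (u^3 + 3u^2 - u - 3) / (48)

ℓ_3(u) = (1/48)u^3 + (1/16)u^2 - (1/48)u - 1/16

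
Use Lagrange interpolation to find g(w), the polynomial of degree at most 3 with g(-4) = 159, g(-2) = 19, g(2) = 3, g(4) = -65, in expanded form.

Build the Lagrange basis polynomials:
L_0(w) = (w + 2)(w - 2)(w - 4) / [-96] = -(1/96)w^3 + (1/24)w^2 + (1/24)w - 1/6
L_1(w) = (w + 4)(w - 2)(w - 4) / [48] = (1/48)w^3 - (1/24)w^2 - (1/3)w + 2/3
L_2(w) = (w + 4)(w + 2)(w - 4) / [-48] = -(1/48)w^3 - (1/24)w^2 + (1/3)w + 2/3
L_3(w) = (w + 4)(w + 2)(w - 2) / [96] = (1/96)w^3 + (1/24)w^2 - (1/24)w - 1/6
g(w) = 159·L_0 + 19·L_1 + 3·L_2 + (-65)·L_3
  159·L_0(w) = -(53/32)w^3 + (53/8)w^2 + (53/8)w - 53/2
  19·L_1(w) = (19/48)w^3 - (19/24)w^2 - (19/3)w + 38/3
  3·L_2(w) = -(1/16)w^3 - (1/8)w^2 + w + 2
  (-65)·L_3(w) = -(65/96)w^3 - (65/24)w^2 + (65/24)w + 65/6
Adding term by term: -2w^3 + 3w^2 + 4w - 1

g(w) = -2w^3 + 3w^2 + 4w - 1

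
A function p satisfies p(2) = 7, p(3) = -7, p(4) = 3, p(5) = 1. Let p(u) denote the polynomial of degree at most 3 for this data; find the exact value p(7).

L_0(7) = (4)·(3)·(2)/[(-1)·(-2)·(-3)] = -4
L_1(7) = (5)·(3)·(2)/[(1)·(-1)·(-2)] = 15
L_2(7) = (5)·(4)·(2)/[(2)·(1)·(-1)] = -20
L_3(7) = (5)·(4)·(3)/[(3)·(2)·(1)] = 10
Sum: 7·(-4) + (-7)·(15) + 3·(-20) + 1·(10) = -183

-183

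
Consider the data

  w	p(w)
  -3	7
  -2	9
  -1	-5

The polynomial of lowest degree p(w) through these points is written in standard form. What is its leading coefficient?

-8

The leading coefficient equals the top divided difference p[-3,-2,-1].
p[-3,-2] = (9 - 7) / (-2 - (-3)) = 2
p[-2,-1] = (-5 - 9) / (-1 - (-2)) = -14
p[-3,-2,-1] = (-14 - 2) / (-1 - (-3)) = -8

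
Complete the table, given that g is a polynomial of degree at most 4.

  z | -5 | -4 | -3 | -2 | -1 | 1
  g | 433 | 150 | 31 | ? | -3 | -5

-2

The 5 known values determine g uniquely (degree ≤ 4).
L_0(-2) = (2)·(1)·(-1)·(-3)/[(-1)·(-2)·(-4)·(-6)] = 1/8
L_1(-2) = (3)·(1)·(-1)·(-3)/[(1)·(-1)·(-3)·(-5)] = -3/5
L_2(-2) = (3)·(2)·(-1)·(-3)/[(2)·(1)·(-2)·(-4)] = 9/8
L_3(-2) = (3)·(2)·(1)·(-3)/[(4)·(3)·(2)·(-2)] = 3/8
L_4(-2) = (3)·(2)·(1)·(-1)/[(6)·(5)·(4)·(2)] = -1/40
Sum: 433·(1/8) + 150·(-3/5) + 31·(9/8) + (-3)·(3/8) + (-5)·(-1/40) = -2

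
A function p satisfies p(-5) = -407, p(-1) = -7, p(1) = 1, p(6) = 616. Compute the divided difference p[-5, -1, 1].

-16

p[-5,-1] = (-7 - (-407)) / (-1 - (-5)) = 100
p[-1,1] = (1 - (-7)) / (1 - (-1)) = 4
p[-5,-1,1] = (4 - 100) / (1 - (-5)) = -16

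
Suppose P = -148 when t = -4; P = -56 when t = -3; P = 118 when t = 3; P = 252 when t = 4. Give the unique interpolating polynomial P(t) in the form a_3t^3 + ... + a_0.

Newton's divided differences:
P[-4,-3] = (-56 - (-148)) / (-3 - (-4)) = 92
P[-3,3] = (118 - (-56)) / (3 - (-3)) = 29
P[3,4] = (252 - 118) / (4 - 3) = 134
P[-4,-3,3] = (29 - 92) / (3 - (-4)) = -9
P[-3,3,4] = (134 - 29) / (4 - (-3)) = 15
P[-4,-3,3,4] = (15 - (-9)) / (4 - (-4)) = 3
P(t) = -148 + 92·(t + 4) + (-9)·(t + 4)(t + 3) + 3·(t + 4)(t + 3)(t - 3)
Expanding: P(t) = 3t^3 + 3t^2 + 2t + 4

P(t) = 3t^3 + 3t^2 + 2t + 4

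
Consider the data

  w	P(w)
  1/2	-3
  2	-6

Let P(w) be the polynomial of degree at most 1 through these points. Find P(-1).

Evaluate each Lagrange basis at w = -1:
L_0(-1) = (-3)/[(-3/2)] = 2
L_1(-1) = (-3/2)/[(3/2)] = -1
Sum: (-3)·(2) + (-6)·(-1) = 0

0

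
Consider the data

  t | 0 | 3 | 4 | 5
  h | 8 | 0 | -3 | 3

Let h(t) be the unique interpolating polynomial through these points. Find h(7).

Using Newton's divided-difference form:
h[0,3] = (0 - 8) / (3 - 0) = -8/3
h[3,4] = (-3 - 0) / (4 - 3) = -3
h[4,5] = (3 - (-3)) / (5 - 4) = 6
h[0,3,4] = (-3 - (-8/3)) / (4 - 0) = -1/12
h[3,4,5] = (6 - (-3)) / (5 - 3) = 9/2
h[0,3,4,5] = (9/2 - (-1/12)) / (5 - 0) = 11/12
h(7) = 8 + (-8/3)·(7) + (-1/12)·(7)·(4) + (11/12)·(7)·(4)·(3) = 64

64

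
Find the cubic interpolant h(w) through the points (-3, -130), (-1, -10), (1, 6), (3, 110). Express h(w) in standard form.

h(w) = 4w^3 - w^2 + 4w - 1

Build the Lagrange basis polynomials:
L_0(w) = (w + 1)(w - 1)(w - 3) / [-48] = -(1/48)w^3 + (1/16)w^2 + (1/48)w - 1/16
L_1(w) = (w + 3)(w - 1)(w - 3) / [16] = (1/16)w^3 - (1/16)w^2 - (9/16)w + 9/16
L_2(w) = (w + 3)(w + 1)(w - 3) / [-16] = -(1/16)w^3 - (1/16)w^2 + (9/16)w + 9/16
L_3(w) = (w + 3)(w + 1)(w - 1) / [48] = (1/48)w^3 + (1/16)w^2 - (1/48)w - 1/16
h(w) = (-130)·L_0 + (-10)·L_1 + 6·L_2 + 110·L_3
  (-130)·L_0(w) = (65/24)w^3 - (65/8)w^2 - (65/24)w + 65/8
  (-10)·L_1(w) = -(5/8)w^3 + (5/8)w^2 + (45/8)w - 45/8
  6·L_2(w) = -(3/8)w^3 - (3/8)w^2 + (27/8)w + 27/8
  110·L_3(w) = (55/24)w^3 + (55/8)w^2 - (55/24)w - 55/8
Adding term by term: 4w^3 - w^2 + 4w - 1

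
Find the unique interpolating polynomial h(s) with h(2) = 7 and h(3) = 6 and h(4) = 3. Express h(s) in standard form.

h(s) = -s^2 + 4s + 3

Build the Lagrange basis polynomials:
L_0(s) = (s - 3)(s - 4) / [2] = (1/2)s^2 - (7/2)s + 6
L_1(s) = (s - 2)(s - 4) / [-1] = -s^2 + 6s - 8
L_2(s) = (s - 2)(s - 3) / [2] = (1/2)s^2 - (5/2)s + 3
h(s) = 7·L_0 + 6·L_1 + 3·L_2
  7·L_0(s) = (7/2)s^2 - (49/2)s + 42
  6·L_1(s) = -6s^2 + 36s - 48
  3·L_2(s) = (3/2)s^2 - (15/2)s + 9
Adding term by term: -s^2 + 4s + 3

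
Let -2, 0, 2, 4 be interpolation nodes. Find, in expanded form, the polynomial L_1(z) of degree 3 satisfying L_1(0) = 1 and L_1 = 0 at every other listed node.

L_1(z) = (1/16)z^3 - (1/4)z^2 - (1/4)z + 1

L_1(z) = (z + 2)(z - 2)(z - 4) / [(2)·(-2)·(-4)]
       = (z^3 - 4z^2 - 4z + 16) / (16)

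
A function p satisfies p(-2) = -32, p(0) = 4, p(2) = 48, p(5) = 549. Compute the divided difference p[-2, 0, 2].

1

p[-2,0] = (4 - (-32)) / (0 - (-2)) = 18
p[0,2] = (48 - 4) / (2 - 0) = 22
p[-2,0,2] = (22 - 18) / (2 - (-2)) = 1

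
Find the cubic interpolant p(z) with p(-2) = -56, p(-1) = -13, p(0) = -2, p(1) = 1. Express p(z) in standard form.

p(z) = 4z^3 - 4z^2 + 3z - 2

Newton's divided differences:
p[-2,-1] = (-13 - (-56)) / (-1 - (-2)) = 43
p[-1,0] = (-2 - (-13)) / (0 - (-1)) = 11
p[0,1] = (1 - (-2)) / (1 - 0) = 3
p[-2,-1,0] = (11 - 43) / (0 - (-2)) = -16
p[-1,0,1] = (3 - 11) / (1 - (-1)) = -4
p[-2,-1,0,1] = (-4 - (-16)) / (1 - (-2)) = 4
p(z) = -56 + 43·(z + 2) + (-16)·(z + 2)(z + 1) + 4·(z + 2)(z + 1)z
Expanding: p(z) = 4z^3 - 4z^2 + 3z - 2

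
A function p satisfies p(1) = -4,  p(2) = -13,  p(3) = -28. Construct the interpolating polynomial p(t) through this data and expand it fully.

p(t) = -3t^2 - 1

Build the Lagrange basis polynomials:
L_0(t) = (t - 2)(t - 3) / [2] = (1/2)t^2 - (5/2)t + 3
L_1(t) = (t - 1)(t - 3) / [-1] = -t^2 + 4t - 3
L_2(t) = (t - 1)(t - 2) / [2] = (1/2)t^2 - (3/2)t + 1
p(t) = (-4)·L_0 + (-13)·L_1 + (-28)·L_2
  (-4)·L_0(t) = -2t^2 + 10t - 12
  (-13)·L_1(t) = 13t^2 - 52t + 39
  (-28)·L_2(t) = -14t^2 + 42t - 28
Adding term by term: -3t^2 - 1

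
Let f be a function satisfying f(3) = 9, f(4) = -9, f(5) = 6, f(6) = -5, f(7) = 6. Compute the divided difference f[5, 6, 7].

11

f[5,6] = (-5 - 6) / (6 - 5) = -11
f[6,7] = (6 - (-5)) / (7 - 6) = 11
f[5,6,7] = (11 - (-11)) / (7 - 5) = 11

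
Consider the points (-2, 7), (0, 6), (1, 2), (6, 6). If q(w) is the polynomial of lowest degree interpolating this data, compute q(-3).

21/20

L_0(-3) = (-3)·(-4)·(-9)/[(-2)·(-3)·(-8)] = 9/4
L_1(-3) = (-1)·(-4)·(-9)/[(2)·(-1)·(-6)] = -3
L_2(-3) = (-1)·(-3)·(-9)/[(3)·(1)·(-5)] = 9/5
L_3(-3) = (-1)·(-3)·(-4)/[(8)·(6)·(5)] = -1/20
Sum: 7·(9/4) + 6·(-3) + 2·(9/5) + 6·(-1/20) = 21/20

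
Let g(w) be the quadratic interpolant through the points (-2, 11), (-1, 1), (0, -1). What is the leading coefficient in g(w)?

4

The leading coefficient equals the top divided difference g[-2,-1,0].
g[-2,-1] = (1 - 11) / (-1 - (-2)) = -10
g[-1,0] = (-1 - 1) / (0 - (-1)) = -2
g[-2,-1,0] = (-2 - (-10)) / (0 - (-2)) = 4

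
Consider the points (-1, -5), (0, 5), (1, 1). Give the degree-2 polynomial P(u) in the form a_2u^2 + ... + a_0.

P(u) = -7u^2 + 3u + 5

Build the Lagrange basis polynomials:
L_0(u) = u(u - 1) / [2] = (1/2)u^2 - (1/2)u
L_1(u) = (u + 1)(u - 1) / [-1] = -u^2 + 1
L_2(u) = (u + 1)u / [2] = (1/2)u^2 + (1/2)u
P(u) = (-5)·L_0 + 5·L_1 + 1·L_2
  (-5)·L_0(u) = -(5/2)u^2 + (5/2)u
  5·L_1(u) = -5u^2 + 5
  1·L_2(u) = (1/2)u^2 + (1/2)u
Adding term by term: -7u^2 + 3u + 5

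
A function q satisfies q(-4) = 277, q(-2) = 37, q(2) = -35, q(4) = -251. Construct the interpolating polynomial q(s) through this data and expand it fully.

q(s) = -4s^3 + s^2 - 2s - 3

Build the Lagrange basis polynomials:
L_0(s) = (s + 2)(s - 2)(s - 4) / [-96] = -(1/96)s^3 + (1/24)s^2 + (1/24)s - 1/6
L_1(s) = (s + 4)(s - 2)(s - 4) / [48] = (1/48)s^3 - (1/24)s^2 - (1/3)s + 2/3
L_2(s) = (s + 4)(s + 2)(s - 4) / [-48] = -(1/48)s^3 - (1/24)s^2 + (1/3)s + 2/3
L_3(s) = (s + 4)(s + 2)(s - 2) / [96] = (1/96)s^3 + (1/24)s^2 - (1/24)s - 1/6
q(s) = 277·L_0 + 37·L_1 + (-35)·L_2 + (-251)·L_3
  277·L_0(s) = -(277/96)s^3 + (277/24)s^2 + (277/24)s - 277/6
  37·L_1(s) = (37/48)s^3 - (37/24)s^2 - (37/3)s + 74/3
  (-35)·L_2(s) = (35/48)s^3 + (35/24)s^2 - (35/3)s - 70/3
  (-251)·L_3(s) = -(251/96)s^3 - (251/24)s^2 + (251/24)s + 251/6
Adding term by term: -4s^3 + s^2 - 2s - 3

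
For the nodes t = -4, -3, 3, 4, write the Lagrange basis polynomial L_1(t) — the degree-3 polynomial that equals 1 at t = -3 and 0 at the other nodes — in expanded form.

L_1(t) = (1/42)t^3 - (1/14)t^2 - (8/21)t + 8/7

L_1(t) = (t + 4)(t - 3)(t - 4) / [(1)·(-6)·(-7)]
       = (t^3 - 3t^2 - 16t + 48) / (42)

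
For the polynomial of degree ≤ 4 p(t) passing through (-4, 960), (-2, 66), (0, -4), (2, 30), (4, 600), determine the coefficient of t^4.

The leading coefficient equals the top divided difference p[-4,-2,0,2,4].
p[-4,-2] = (66 - 960) / (-2 - (-4)) = -447
p[-2,0] = (-4 - 66) / (0 - (-2)) = -35
p[0,2] = (30 - (-4)) / (2 - 0) = 17
p[2,4] = (600 - 30) / (4 - 2) = 285
p[-4,-2,0] = (-35 - (-447)) / (0 - (-4)) = 103
p[-2,0,2] = (17 - (-35)) / (2 - (-2)) = 13
p[0,2,4] = (285 - 17) / (4 - 0) = 67
p[-4,-2,0,2] = (13 - 103) / (2 - (-4)) = -15
p[-2,0,2,4] = (67 - 13) / (4 - (-2)) = 9
p[-4,-2,0,2,4] = (9 - (-15)) / (4 - (-4)) = 3

3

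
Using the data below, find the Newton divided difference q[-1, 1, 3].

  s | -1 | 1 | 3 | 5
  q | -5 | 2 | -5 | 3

-7/4

q[-1,1] = (2 - (-5)) / (1 - (-1)) = 7/2
q[1,3] = (-5 - 2) / (3 - 1) = -7/2
q[-1,1,3] = (-7/2 - 7/2) / (3 - (-1)) = -7/4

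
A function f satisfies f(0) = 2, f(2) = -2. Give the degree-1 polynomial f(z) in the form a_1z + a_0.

Build the Lagrange basis polynomials:
L_0(z) = (z - 2) / [-2] = -(1/2)z + 1
L_1(z) = z / [2] = (1/2)z
f(z) = 2·L_0 + (-2)·L_1
  2·L_0(z) = -z + 2
  (-2)·L_1(z) = -z
Adding term by term: -2z + 2

f(z) = -2z + 2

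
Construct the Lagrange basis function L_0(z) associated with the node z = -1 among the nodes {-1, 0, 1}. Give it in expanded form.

L_0(z) = (1/2)z^2 - (1/2)z

L_0(z) = z(z - 1) / [(-1)·(-2)]
       = (z^2 - z) / (2)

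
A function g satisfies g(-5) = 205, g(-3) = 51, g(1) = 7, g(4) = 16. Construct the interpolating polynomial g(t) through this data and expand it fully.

g(t) = -t^3 + 4t^2 + 4t

Build the Lagrange basis polynomials:
L_0(t) = (t + 3)(t - 1)(t - 4) / [-108] = -(1/108)t^3 + (1/54)t^2 + (11/108)t - 1/9
L_1(t) = (t + 5)(t - 1)(t - 4) / [56] = (1/56)t^3 - (3/8)t + 5/14
L_2(t) = (t + 5)(t + 3)(t - 4) / [-72] = -(1/72)t^3 - (1/18)t^2 + (17/72)t + 5/6
L_3(t) = (t + 5)(t + 3)(t - 1) / [189] = (1/189)t^3 + (1/27)t^2 + (1/27)t - 5/63
g(t) = 205·L_0 + 51·L_1 + 7·L_2 + 16·L_3
  205·L_0(t) = -(205/108)t^3 + (205/54)t^2 + (2255/108)t - 205/9
  51·L_1(t) = (51/56)t^3 - (153/8)t + 255/14
  7·L_2(t) = -(7/72)t^3 - (7/18)t^2 + (119/72)t + 35/6
  16·L_3(t) = (16/189)t^3 + (16/27)t^2 + (16/27)t - 80/63
Adding term by term: -t^3 + 4t^2 + 4t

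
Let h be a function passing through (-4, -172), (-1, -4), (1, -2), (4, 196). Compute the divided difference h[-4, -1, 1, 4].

h[-4,-1] = (-4 - (-172)) / (-1 - (-4)) = 56
h[-1,1] = (-2 - (-4)) / (1 - (-1)) = 1
h[1,4] = (196 - (-2)) / (4 - 1) = 66
h[-4,-1,1] = (1 - 56) / (1 - (-4)) = -11
h[-1,1,4] = (66 - 1) / (4 - (-1)) = 13
h[-4,-1,1,4] = (13 - (-11)) / (4 - (-4)) = 3

3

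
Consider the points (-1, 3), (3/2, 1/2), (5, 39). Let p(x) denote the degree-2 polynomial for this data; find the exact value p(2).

3

L_0(2) = (1/2)·(-3)/[(-5/2)·(-6)] = -1/10
L_1(2) = (3)·(-3)/[(5/2)·(-7/2)] = 36/35
L_2(2) = (3)·(1/2)/[(6)·(7/2)] = 1/14
Sum: 3·(-1/10) + 1/2·(36/35) + 39·(1/14) = 3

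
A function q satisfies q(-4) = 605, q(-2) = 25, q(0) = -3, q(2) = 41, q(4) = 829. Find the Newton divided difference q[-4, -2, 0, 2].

-10

q[-4,-2] = (25 - 605) / (-2 - (-4)) = -290
q[-2,0] = (-3 - 25) / (0 - (-2)) = -14
q[0,2] = (41 - (-3)) / (2 - 0) = 22
q[-4,-2,0] = (-14 - (-290)) / (0 - (-4)) = 69
q[-2,0,2] = (22 - (-14)) / (2 - (-2)) = 9
q[-4,-2,0,2] = (9 - 69) / (2 - (-4)) = -10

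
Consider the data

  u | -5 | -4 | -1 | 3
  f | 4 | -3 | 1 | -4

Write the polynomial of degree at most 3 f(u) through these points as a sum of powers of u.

f(u) = -(103/336)u^3 - (55/56)u^2 + (961/336)u + 127/28

Build the Lagrange basis polynomials:
L_0(u) = (u + 4)(u + 1)(u - 3) / [-32] = -(1/32)u^3 - (1/16)u^2 + (11/32)u + 3/8
L_1(u) = (u + 5)(u + 1)(u - 3) / [21] = (1/21)u^3 + (1/7)u^2 - (13/21)u - 5/7
L_2(u) = (u + 5)(u + 4)(u - 3) / [-48] = -(1/48)u^3 - (1/8)u^2 + (7/48)u + 5/4
L_3(u) = (u + 5)(u + 4)(u + 1) / [224] = (1/224)u^3 + (5/112)u^2 + (29/224)u + 5/56
f(u) = 4·L_0 + (-3)·L_1 + 1·L_2 + (-4)·L_3
  4·L_0(u) = -(1/8)u^3 - (1/4)u^2 + (11/8)u + 3/2
  (-3)·L_1(u) = -(1/7)u^3 - (3/7)u^2 + (13/7)u + 15/7
  1·L_2(u) = -(1/48)u^3 - (1/8)u^2 + (7/48)u + 5/4
  (-4)·L_3(u) = -(1/56)u^3 - (5/28)u^2 - (29/56)u - 5/14
Adding term by term: -(103/336)u^3 - (55/56)u^2 + (961/336)u + 127/28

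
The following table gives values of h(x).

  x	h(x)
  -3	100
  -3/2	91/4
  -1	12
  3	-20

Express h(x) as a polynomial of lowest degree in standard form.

Newton's divided differences:
h[-3,-3/2] = (91/4 - 100) / (-3/2 - (-3)) = -103/2
h[-3/2,-1] = (12 - 91/4) / (-1 - (-3/2)) = -43/2
h[-1,3] = (-20 - 12) / (3 - (-1)) = -8
h[-3,-3/2,-1] = (-43/2 - (-103/2)) / (-1 - (-3)) = 15
h[-3/2,-1,3] = (-8 - (-43/2)) / (3 - (-3/2)) = 3
h[-3,-3/2,-1,3] = (3 - 15) / (3 - (-3)) = -2
h(x) = 100 + (-103/2)·(x + 3) + 15·(x + 3)(x + 3/2) + (-2)·(x + 3)(x + 3/2)(x + 1)
Expanding: h(x) = -2x^3 + 4x^2 - 2x + 4

h(x) = -2x^3 + 4x^2 - 2x + 4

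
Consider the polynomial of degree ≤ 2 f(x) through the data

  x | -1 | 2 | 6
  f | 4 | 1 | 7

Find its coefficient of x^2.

The leading coefficient equals the top divided difference f[-1,2,6].
f[-1,2] = (1 - 4) / (2 - (-1)) = -1
f[2,6] = (7 - 1) / (6 - 2) = 3/2
f[-1,2,6] = (3/2 - (-1)) / (6 - (-1)) = 5/14

5/14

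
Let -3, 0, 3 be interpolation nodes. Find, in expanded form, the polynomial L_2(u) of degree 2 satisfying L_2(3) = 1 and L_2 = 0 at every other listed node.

L_2(u) = (u + 3)u / [(6)·(3)]
       = (u^2 + 3u) / (18)

L_2(u) = (1/18)u^2 + (1/6)u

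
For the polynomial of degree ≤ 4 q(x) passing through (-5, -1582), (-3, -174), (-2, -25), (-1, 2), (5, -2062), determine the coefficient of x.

2

Build the Lagrange basis polynomials:
L_0(x) = (x + 3)(x + 2)(x + 1)(x - 5) / [240] = (1/240)x^4 + (1/240)x^3 - (19/240)x^2 - (49/240)x - 1/8
L_1(x) = (x + 5)(x + 2)(x + 1)(x - 5) / [-32] = -(1/32)x^4 - (3/32)x^3 + (23/32)x^2 + (75/32)x + 25/16
L_2(x) = (x + 5)(x + 3)(x + 1)(x - 5) / [21] = (1/21)x^4 + (4/21)x^3 - (22/21)x^2 - (100/21)x - 25/7
L_3(x) = (x + 5)(x + 3)(x + 2)(x - 5) / [-48] = -(1/48)x^4 - (5/48)x^3 + (19/48)x^2 + (125/48)x + 25/8
L_4(x) = (x + 5)(x + 3)(x + 2)(x + 1) / [3360] = (1/3360)x^4 + (11/3360)x^3 + (41/3360)x^2 + (61/3360)x + 1/112
q(x) = (-1582)·L_0 + (-174)·L_1 + (-25)·L_2 + 2·L_3 + (-2062)·L_4
Only the coefficient of x is needed; take it from each L_i and combine:
(-1582)·(-49/240) + (-174)·(75/32) + (-25)·(-100/21) + 2·(125/48) + (-2062)·(61/3360) = 2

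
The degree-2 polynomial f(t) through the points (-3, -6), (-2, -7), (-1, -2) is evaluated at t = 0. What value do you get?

Using Newton's divided-difference form:
f[-3,-2] = (-7 - (-6)) / (-2 - (-3)) = -1
f[-2,-1] = (-2 - (-7)) / (-1 - (-2)) = 5
f[-3,-2,-1] = (5 - (-1)) / (-1 - (-3)) = 3
f(0) = -6 + (-1)·(3) + 3·(3)·(2) = 9

9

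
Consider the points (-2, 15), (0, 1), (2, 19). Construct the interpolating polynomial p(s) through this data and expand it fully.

p(s) = 4s^2 + s + 1

L_0(s) = s(s - 2) / [8] = (1/8)s^2 - (1/4)s
L_1(s) = (s + 2)(s - 2) / [-4] = -(1/4)s^2 + 1
L_2(s) = (s + 2)s / [8] = (1/8)s^2 + (1/4)s
p(s) = 15·L_0 + 1·L_1 + 19·L_2
  15·L_0(s) = (15/8)s^2 - (15/4)s
  1·L_1(s) = -(1/4)s^2 + 1
  19·L_2(s) = (19/8)s^2 + (19/4)s
Adding term by term: 4s^2 + s + 1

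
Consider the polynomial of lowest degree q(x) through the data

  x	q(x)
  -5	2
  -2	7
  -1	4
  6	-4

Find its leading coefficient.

235/1848

The leading coefficient equals the top divided difference q[-5,-2,-1,6].
q[-5,-2] = (7 - 2) / (-2 - (-5)) = 5/3
q[-2,-1] = (4 - 7) / (-1 - (-2)) = -3
q[-1,6] = (-4 - 4) / (6 - (-1)) = -8/7
q[-5,-2,-1] = (-3 - 5/3) / (-1 - (-5)) = -7/6
q[-2,-1,6] = (-8/7 - (-3)) / (6 - (-2)) = 13/56
q[-5,-2,-1,6] = (13/56 - (-7/6)) / (6 - (-5)) = 235/1848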